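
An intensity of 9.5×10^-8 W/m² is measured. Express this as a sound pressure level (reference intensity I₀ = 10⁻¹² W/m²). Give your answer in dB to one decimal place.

49.8 dB

L = 10·log₁₀(I/I₀) = 10·log₁₀(9.5×10^-8/10⁻¹²) = 10·log₁₀(9.5×10^4).
L = 10·(0.9777 + 4) = 49.78 dB.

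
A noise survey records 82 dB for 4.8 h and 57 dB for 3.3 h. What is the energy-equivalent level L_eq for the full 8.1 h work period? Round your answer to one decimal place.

L_eq = 10·log₁₀[(1/T)·Σ tᵢ·10^(Lᵢ/10)] with T = 8.1 h.
Σ tᵢ·10^(Lᵢ/10) = 4.8·10^(82/10) + 3.3·10^(57/10) = 7.624e+08.
L_eq = 10·log₁₀(7.624e+08/8.1) = 79.74 dB.

79.7 dB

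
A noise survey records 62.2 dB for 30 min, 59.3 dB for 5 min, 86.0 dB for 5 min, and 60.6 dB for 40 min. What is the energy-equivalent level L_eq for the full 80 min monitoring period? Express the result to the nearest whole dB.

Weight each interval's intensity by its duration and average over T = 80 min:
Σ tᵢ·10^(Lᵢ/10) = 30·10^(62.2/10) + 5·10^(59.3/10) + 5·10^(86.0/10) + 40·10^(60.6/10) = 2.091e+09.
L_eq = 10·log₁₀(2.091e+09/80) = 74.17 dB.

74 dB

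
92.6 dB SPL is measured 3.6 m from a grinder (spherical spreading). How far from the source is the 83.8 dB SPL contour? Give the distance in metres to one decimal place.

9.9 m

The 8.8 dB drop corresponds to a distance ratio of 10^(8.8/20) for a point source.
r₂ = 3.6·10^((92.6−83.8)/20) = 3.6·10^(8.8/20) = 9.92 m.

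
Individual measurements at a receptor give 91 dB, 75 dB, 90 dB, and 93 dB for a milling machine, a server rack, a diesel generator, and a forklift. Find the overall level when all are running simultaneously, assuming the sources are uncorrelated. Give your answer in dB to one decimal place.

96.3 dB

Incoherent sources combine by intensity addition: L_total = 10·log₁₀(Σ 10^(L_i/10)).
Σ 10^(L/10) = 10^(91/10) + 10^(75/10) + 10^(90/10) + 10^(93/10) = 4.286e+09.
L_total = 10·log₁₀(4.286e+09) = 96.32 dB.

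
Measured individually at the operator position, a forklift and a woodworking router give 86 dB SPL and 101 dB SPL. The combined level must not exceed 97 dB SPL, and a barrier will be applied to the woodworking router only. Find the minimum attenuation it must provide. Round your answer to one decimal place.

4.4 dB

Everything except the woodworking router sums to 10^(86/10) = 3.981e+08 in linear terms, 86.00 dB SPL.
To meet 97 dB SPL overall, the treated woodworking router may contribute at most 10^(97/10) − 3.981e+08 = 4.614e+09, i.e. 96.64 dB SPL.
Required insertion loss = 101 − 96.64 = 4.36 dB.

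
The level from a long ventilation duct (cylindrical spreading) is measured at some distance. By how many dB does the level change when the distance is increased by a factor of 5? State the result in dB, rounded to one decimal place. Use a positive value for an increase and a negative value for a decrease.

-7.0 dB

A line source loses 3 dB per doubling of distance; generally ΔL = −10·log₁₀(r₂/r₁).
ΔL = −10·log₁₀(5) = -6.99 dB.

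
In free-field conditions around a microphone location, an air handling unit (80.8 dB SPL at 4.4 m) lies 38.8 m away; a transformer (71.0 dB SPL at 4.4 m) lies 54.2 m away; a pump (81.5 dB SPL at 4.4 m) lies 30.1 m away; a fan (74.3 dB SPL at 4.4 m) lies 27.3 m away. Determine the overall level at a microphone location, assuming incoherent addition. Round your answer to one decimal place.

67.3 dB SPL

Apply inverse-square spreading to bring every level to the receiver, then sum 10^(L/10).
air handling unit: 80.8 − 20·log₁₀(38.8/4.4) = 80.8 − 18.91 = 61.89 dB SPL.
transformer: 71.0 − 20·log₁₀(54.2/4.4) = 71.0 − 21.81 = 49.19 dB SPL.
pump: 81.5 − 20·log₁₀(30.1/4.4) = 81.5 − 16.70 = 64.80 dB SPL.
fan: 74.3 − 20·log₁₀(27.3/4.4) = 74.3 − 15.85 = 58.45 dB SPL.
Σ 10^(L/10) = 5.347e+06 → L_total = 10·log₁₀(5.347e+06) = 67.28 dB SPL.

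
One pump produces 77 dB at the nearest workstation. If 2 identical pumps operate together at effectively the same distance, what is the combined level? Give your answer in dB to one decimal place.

80.0 dB

L_total = L₁ + 10·log₁₀ N for N identical incoherent sources.
L_total = 77 + 10·log₁₀(2) = 77 + 3.010 = 80.01 dB.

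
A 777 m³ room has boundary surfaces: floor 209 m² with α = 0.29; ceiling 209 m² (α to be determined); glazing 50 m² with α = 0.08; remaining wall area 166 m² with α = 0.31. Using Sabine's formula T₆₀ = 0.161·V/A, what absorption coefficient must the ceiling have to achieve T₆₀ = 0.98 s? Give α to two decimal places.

0.06

Required total absorption A = 0.161·777/0.98 = 127.65 m².
Absorption from the other surfaces = 209·0.29 + 50·0.08 + 166·0.31 = 116.07 m², so the ceiling must supply 11.58 m² over 209 m².
α = 11.58/209 = 0.055.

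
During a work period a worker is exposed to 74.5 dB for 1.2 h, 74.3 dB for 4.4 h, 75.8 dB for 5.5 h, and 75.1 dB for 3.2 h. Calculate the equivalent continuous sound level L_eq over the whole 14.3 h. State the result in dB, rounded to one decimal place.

The energy average is taken in the linear domain: L_eq = 10·log₁₀[(Σ tᵢ·10^(Lᵢ/10))/T], T = 14.3 h.
Σ tᵢ·10^(Lᵢ/10) = 1.2·10^(74.5/10) + 4.4·10^(74.3/10) + 5.5·10^(75.8/10) + 3.2·10^(75.1/10) = 4.649e+08.
L_eq = 10·log₁₀(4.649e+08/14.3) = 75.12 dB.

75.1 dB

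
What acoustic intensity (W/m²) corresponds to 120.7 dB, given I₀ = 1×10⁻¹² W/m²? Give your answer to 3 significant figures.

I = I₀·10^(L/10) = 10⁻¹² × 10^(120.7/10) = 10^(0.070).

1.17 W/m²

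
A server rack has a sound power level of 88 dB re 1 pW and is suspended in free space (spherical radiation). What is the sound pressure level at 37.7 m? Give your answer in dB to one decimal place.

45.5 dB

The power spreads over a sphere of area 4π·r², so L_p = L_w − 10·log₁₀(4π·r²).
4π·r² = 1.786e+04 m², 10·log₁₀ of that is 42.519 dB.
L_p = 88 − 42.519 = 45.48 dB.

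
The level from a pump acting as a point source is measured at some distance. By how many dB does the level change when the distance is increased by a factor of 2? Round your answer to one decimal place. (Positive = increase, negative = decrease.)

-6.0 dB

Point-source spreading: ΔL = −20·log₁₀(r₂/r₁).
ΔL = −20·log₁₀(2) = -6.02 dB.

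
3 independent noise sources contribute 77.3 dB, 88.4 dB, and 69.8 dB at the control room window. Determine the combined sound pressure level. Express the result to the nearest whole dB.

For uncorrelated sources the intensities add, so convert each level to linear form, sum, and take 10·log₁₀ of the total.
Σ 10^(L/10) = 10^(77.3/10) + 10^(88.4/10) + 10^(69.8/10) = 7.551e+08.
L_total = 10·log₁₀(7.551e+08) = 88.78 dB.

89 dB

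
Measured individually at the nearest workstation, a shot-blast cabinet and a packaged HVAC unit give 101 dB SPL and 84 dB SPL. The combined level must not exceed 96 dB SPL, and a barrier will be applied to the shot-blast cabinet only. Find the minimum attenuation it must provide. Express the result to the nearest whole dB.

Fixed contribution from the other source: Σ 10^(L/10) = 10^(84/10) = 2.512e+08 (84.00 dB SPL).
To meet 96 dB SPL overall, the treated shot-blast cabinet may contribute at most 10^(96/10) − 2.512e+08 = 3.730e+09, i.e. 95.72 dB SPL.
So the shot-blast cabinet must be reduced from 101 to 95.72 dB SPL: IL = 5.28 dB.

5 dB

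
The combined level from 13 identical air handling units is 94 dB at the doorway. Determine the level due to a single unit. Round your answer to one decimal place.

For N identical incoherent sources L_total = L₁ + 10·log₁₀ N, so L₁ = 94 − 10·log₁₀(13) = 94 − 11.139.

82.9 dB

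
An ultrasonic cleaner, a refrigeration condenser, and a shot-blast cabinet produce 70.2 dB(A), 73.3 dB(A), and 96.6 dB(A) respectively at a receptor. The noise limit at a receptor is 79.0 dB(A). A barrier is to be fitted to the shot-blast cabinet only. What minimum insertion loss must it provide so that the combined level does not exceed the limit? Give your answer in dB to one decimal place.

Fixed contribution from the other sources: Σ 10^(L/10) = 10^(70.2/10) + 10^(73.3/10) = 3.185e+07 (75.03 dB(A)).
To meet 79.0 dB(A) overall, the treated shot-blast cabinet may contribute at most 10^(79.0/10) − 3.185e+07 = 4.758e+07, i.e. 76.77 dB(A).
So the shot-blast cabinet must be reduced from 96.6 to 76.77 dB(A): IL = 19.83 dB.

19.8 dB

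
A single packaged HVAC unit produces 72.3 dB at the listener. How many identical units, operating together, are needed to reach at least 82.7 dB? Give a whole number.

N identical sources give L₁ + 10·log₁₀ N, so require 10·log₁₀ N ≥ 82.7 − 72.3 = 10.4 dB.
N ≥ 10^(10.4/10) = 10.965, so N = 11.

11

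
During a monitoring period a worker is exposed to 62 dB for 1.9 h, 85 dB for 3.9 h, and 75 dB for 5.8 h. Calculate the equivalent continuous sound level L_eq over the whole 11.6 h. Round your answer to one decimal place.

L_eq = 10·log₁₀[(1/T)·Σ tᵢ·10^(Lᵢ/10)] with T = 11.6 h.
Σ tᵢ·10^(Lᵢ/10) = 1.9·10^(62/10) + 3.9·10^(85/10) + 5.8·10^(75/10) = 1.420e+09.
L_eq = 10·log₁₀(1.420e+09/11.6) = 80.88 dB.

80.9 dB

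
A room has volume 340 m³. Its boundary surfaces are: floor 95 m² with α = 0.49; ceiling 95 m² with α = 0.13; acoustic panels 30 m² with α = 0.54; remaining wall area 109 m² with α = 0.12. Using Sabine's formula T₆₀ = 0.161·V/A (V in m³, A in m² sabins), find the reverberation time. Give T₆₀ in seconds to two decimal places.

Total absorption A = 95·0.49 + 95·0.13 + 30·0.54 + 109·0.12 = 88.18 m² sabins.
T₆₀ = 0.161·V/A = 0.161·340/88.18 = 0.621 s.

0.62 s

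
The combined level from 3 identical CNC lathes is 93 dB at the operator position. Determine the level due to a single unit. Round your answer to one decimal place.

88.2 dB

Dividing the total intensity by 3 lowers the level by 10·log₁₀ 3 = 4.771 dB: L₁ = 93 − 4.771.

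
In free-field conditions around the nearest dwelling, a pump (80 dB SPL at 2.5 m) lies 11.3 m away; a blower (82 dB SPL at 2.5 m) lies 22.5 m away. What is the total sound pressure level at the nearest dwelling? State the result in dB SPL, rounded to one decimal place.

68.4 dB SPL

Propagate each source to the receiver with L = L_ref − 20·log₁₀(r/r_ref), then add intensities.
pump: 80 − 20·log₁₀(11.3/2.5) = 80 − 13.10 = 66.90 dB SPL.
blower: 82 − 20·log₁₀(22.5/2.5) = 82 − 19.08 = 62.92 dB SPL.
Σ 10^(L/10) = 6.851e+06 → L_total = 10·log₁₀(6.851e+06) = 68.36 dB SPL.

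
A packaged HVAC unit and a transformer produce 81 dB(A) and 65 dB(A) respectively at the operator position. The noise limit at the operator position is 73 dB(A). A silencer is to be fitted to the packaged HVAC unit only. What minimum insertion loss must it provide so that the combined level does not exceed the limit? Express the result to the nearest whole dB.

9 dB

Everything except the packaged HVAC unit sums to 10^(65/10) = 3.162e+06 in linear terms, 65.00 dB(A).
To meet 73 dB(A) overall, the treated packaged HVAC unit may contribute at most 10^(73/10) − 3.162e+06 = 1.679e+07, i.e. 72.25 dB(A).
Required insertion loss = 81 − 72.25 = 8.75 dB.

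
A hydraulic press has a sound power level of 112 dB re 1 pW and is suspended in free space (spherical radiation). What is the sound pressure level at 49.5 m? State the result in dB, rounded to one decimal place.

67.1 dB

Free-field spherical radiation: L_p = L_w − 10·log₁₀(4π·r²), r = 49.5 m.
4π·r² = 3.079e+04 m², 10·log₁₀ of that is 44.884 dB.
L_p = 112 − 44.884 = 67.12 dB.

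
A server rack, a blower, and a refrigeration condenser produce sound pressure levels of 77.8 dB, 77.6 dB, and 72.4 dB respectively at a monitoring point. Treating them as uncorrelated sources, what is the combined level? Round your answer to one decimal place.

81.3 dB

For uncorrelated sources the intensities add, so convert each level to linear form, sum, and take 10·log₁₀ of the total.
Σ 10^(L/10) = 10^(77.8/10) + 10^(77.6/10) + 10^(72.4/10) = 1.352e+08.
L_total = 10·log₁₀(1.352e+08) = 81.31 dB.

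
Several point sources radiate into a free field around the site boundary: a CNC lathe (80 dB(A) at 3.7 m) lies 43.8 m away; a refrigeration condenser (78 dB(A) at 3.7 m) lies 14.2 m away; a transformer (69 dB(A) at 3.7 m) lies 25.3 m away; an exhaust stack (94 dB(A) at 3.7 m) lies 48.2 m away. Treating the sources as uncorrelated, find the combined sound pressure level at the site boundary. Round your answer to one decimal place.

73.0 dB(A)

First find each source's level at the receiver (point-source: −20·log₁₀(r/r_ref)), then combine on an intensity basis.
CNC lathe: 80 − 20·log₁₀(43.8/3.7) = 80 − 21.47 = 58.53 dB(A).
refrigeration condenser: 78 − 20·log₁₀(14.2/3.7) = 78 − 11.68 = 66.32 dB(A).
transformer: 69 − 20·log₁₀(25.3/3.7) = 69 − 16.70 = 52.30 dB(A).
exhaust stack: 94 − 20·log₁₀(48.2/3.7) = 94 − 22.30 = 71.70 dB(A).
Σ 10^(L/10) = 1.997e+07 → L_total = 10·log₁₀(1.997e+07) = 73.00 dB(A).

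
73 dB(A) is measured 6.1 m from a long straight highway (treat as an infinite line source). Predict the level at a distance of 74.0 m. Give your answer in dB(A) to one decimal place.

Cylindrical spreading from a line source gives a 10·log₁₀(r₂/r₁) drop.
L₂ = 73 − 10·log₁₀(74.0/6.1) = 73 − 10.839 = 62.16 dB(A).

62.2 dB(A)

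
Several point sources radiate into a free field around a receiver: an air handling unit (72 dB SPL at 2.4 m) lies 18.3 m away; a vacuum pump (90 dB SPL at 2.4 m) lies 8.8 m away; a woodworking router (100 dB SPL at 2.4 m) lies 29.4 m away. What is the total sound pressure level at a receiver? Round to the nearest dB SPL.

82 dB SPL

Propagate each source to the receiver with L = L_ref − 20·log₁₀(r/r_ref), then add intensities.
air handling unit: 72 − 20·log₁₀(18.3/2.4) = 72 − 17.64 = 54.36 dB SPL.
vacuum pump: 90 − 20·log₁₀(8.8/2.4) = 90 − 11.29 = 78.71 dB SPL.
woodworking router: 100 − 20·log₁₀(29.4/2.4) = 100 − 21.76 = 78.24 dB SPL.
Σ 10^(L/10) = 1.413e+08 → L_total = 10·log₁₀(1.413e+08) = 81.50 dB SPL.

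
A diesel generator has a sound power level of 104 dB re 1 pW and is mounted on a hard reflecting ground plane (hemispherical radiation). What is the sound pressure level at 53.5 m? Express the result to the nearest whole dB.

61 dB

Free-field hemispherical radiation: L_p = L_w − 10·log₁₀(2π·r²), r = 53.5 m.
2π·r² = 1.798e+04 m², 10·log₁₀ of that is 42.549 dB.
L_p = 104 − 42.549 = 61.45 dB.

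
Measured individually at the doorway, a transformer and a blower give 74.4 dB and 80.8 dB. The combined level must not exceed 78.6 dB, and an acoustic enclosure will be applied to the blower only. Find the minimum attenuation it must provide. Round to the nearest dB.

Fixed contribution from the other source: Σ 10^(L/10) = 10^(74.4/10) = 2.754e+07 (74.40 dB).
The limit corresponds to 10^(78.6/10) = 7.244e+07; subtracting the fixed part leaves 4.490e+07 for the blower, i.e. 76.52 dB.
So the blower must be reduced from 80.8 to 76.52 dB: IL = 4.28 dB.

4 dB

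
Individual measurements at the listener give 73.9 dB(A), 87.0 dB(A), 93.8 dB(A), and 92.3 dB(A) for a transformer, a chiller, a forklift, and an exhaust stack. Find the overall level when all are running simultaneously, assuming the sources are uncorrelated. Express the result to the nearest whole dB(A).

For uncorrelated sources the intensities add, so convert each level to linear form, sum, and take 10·log₁₀ of the total.
Σ 10^(L/10) = 10^(73.9/10) + 10^(87.0/10) + 10^(93.8/10) + 10^(92.3/10) = 4.623e+09.
L_total = 10·log₁₀(4.623e+09) = 96.65 dB(A).

97 dB(A)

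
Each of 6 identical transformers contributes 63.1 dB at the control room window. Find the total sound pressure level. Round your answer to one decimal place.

N identical incoherent sources raise the level by 10·log₁₀ N.
L_total = 63.1 + 10·log₁₀(6) = 63.1 + 7.782 = 70.88 dB.

70.9 dB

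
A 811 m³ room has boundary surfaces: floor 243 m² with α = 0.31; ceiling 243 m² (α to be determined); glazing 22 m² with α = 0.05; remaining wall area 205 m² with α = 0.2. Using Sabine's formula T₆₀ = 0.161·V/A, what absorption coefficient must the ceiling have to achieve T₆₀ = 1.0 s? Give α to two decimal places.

From T₆₀ = 0.161·V/A, the target T₆₀ = 1.0 s needs A = 0.161·811/1.0 = 130.57 m².
Absorption from the other surfaces = 243·0.31 + 22·0.05 + 205·0.2 = 117.43 m², so the ceiling must supply 13.14 m² over 243 m².
α = 13.14/243 = 0.054.

0.05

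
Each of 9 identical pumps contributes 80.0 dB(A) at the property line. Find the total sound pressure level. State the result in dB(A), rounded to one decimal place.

89.5 dB(A)

L_total = L₁ + 10·log₁₀ N for N identical incoherent sources.
L_total = 80.0 + 10·log₁₀(9) = 80.0 + 9.542 = 89.54 dB(A).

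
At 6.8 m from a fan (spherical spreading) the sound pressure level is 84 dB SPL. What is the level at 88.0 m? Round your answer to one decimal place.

Point-source attenuation: ΔL = 20·log₁₀(r₂/r₁) = 20·log₁₀(88.0/6.8) = 22.239 dB.
L₂ = 84 − 20·log₁₀(88.0/6.8) = 84 − 22.239 = 61.76 dB SPL.

61.8 dB SPL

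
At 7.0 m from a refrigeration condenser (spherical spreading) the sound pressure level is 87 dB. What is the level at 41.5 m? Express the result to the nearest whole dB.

Spherical spreading from a point source gives a 20·log₁₀(r₂/r₁) drop.
L₂ = 87 − 20·log₁₀(41.5/7.0) = 87 − 15.459 = 71.54 dB.

72 dB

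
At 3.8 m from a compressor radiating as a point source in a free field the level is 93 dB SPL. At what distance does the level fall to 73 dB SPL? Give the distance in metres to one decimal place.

The 20.0 dB drop corresponds to a distance ratio of 10^(20.0/20) for a point source.
r₂ = 3.8·10^((93−73)/20) = 3.8·10^(20.0/20) = 38.00 m.

38.0 m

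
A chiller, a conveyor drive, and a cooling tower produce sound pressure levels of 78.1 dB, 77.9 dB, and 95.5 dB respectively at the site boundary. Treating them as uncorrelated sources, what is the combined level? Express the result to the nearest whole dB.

Incoherent sources combine by intensity addition: L_total = 10·log₁₀(Σ 10^(L_i/10)).
Σ 10^(L/10) = 10^(78.1/10) + 10^(77.9/10) + 10^(95.5/10) = 3.674e+09.
L_total = 10·log₁₀(3.674e+09) = 95.65 dB.

96 dB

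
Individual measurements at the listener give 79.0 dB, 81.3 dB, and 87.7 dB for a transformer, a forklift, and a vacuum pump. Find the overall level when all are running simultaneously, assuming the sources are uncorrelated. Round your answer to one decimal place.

89.0 dB

Incoherent sources combine by intensity addition: L_total = 10·log₁₀(Σ 10^(L_i/10)).
Σ 10^(L/10) = 10^(79.0/10) + 10^(81.3/10) + 10^(87.7/10) = 8.032e+08.
L_total = 10·log₁₀(8.032e+08) = 89.05 dB.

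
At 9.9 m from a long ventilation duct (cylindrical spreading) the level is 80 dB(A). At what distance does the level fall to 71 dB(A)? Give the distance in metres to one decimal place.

78.6 m

Line-source spreading drops the level by 10·log₁₀(r₂/r₁); inverting, r₂/r₁ = 10^(ΔL/10).
r₂ = 9.9·10^((80−71)/10) = 9.9·10^(9.0/10) = 78.64 m.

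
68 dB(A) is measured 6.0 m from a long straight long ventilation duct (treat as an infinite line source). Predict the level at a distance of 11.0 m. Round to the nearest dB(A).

65 dB(A)

For a line source, L₂ = L₁ − 10·log₁₀(r₂/r₁).
L₂ = 68 − 10·log₁₀(11.0/6.0) = 68 − 2.632 = 65.37 dB(A).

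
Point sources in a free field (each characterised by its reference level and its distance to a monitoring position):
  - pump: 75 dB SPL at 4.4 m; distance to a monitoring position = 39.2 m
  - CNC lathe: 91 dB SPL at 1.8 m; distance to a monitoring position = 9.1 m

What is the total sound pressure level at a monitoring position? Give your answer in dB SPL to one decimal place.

77.0 dB SPL

Apply inverse-square spreading to bring every level to the receiver, then sum 10^(L/10).
pump: 75 − 20·log₁₀(39.2/4.4) = 75 − 19.00 = 56.00 dB SPL.
CNC lathe: 91 − 20·log₁₀(9.1/1.8) = 91 − 14.08 = 76.92 dB SPL.
Σ 10^(L/10) = 4.965e+07 → L_total = 10·log₁₀(4.965e+07) = 76.96 dB SPL.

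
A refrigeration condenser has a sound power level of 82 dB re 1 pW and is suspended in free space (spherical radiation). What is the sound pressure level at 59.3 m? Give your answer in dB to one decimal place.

35.5 dB

Free-field spherical radiation: L_p = L_w − 10·log₁₀(4π·r²), r = 59.3 m.
4π·r² = 4.419e+04 m², 10·log₁₀ of that is 46.453 dB.
L_p = 82 − 46.453 = 35.55 dB.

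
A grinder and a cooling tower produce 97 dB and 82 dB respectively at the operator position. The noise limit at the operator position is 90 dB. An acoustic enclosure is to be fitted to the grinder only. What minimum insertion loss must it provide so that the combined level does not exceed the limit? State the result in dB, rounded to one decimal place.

7.7 dB

Everything except the grinder sums to 10^(82/10) = 1.585e+08 in linear terms, 82.00 dB.
To meet 90 dB overall, the treated grinder may contribute at most 10^(90/10) − 1.585e+08 = 8.415e+08, i.e. 89.25 dB.
Required insertion loss = 97 − 89.25 = 7.75 dB.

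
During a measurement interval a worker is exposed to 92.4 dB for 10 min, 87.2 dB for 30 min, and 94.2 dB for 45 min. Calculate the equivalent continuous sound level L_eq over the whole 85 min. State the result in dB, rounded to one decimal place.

92.5 dB

L_eq = 10·log₁₀[(1/T)·Σ tᵢ·10^(Lᵢ/10)] with T = 85 min.
Σ tᵢ·10^(Lᵢ/10) = 10·10^(92.4/10) + 30·10^(87.2/10) + 45·10^(94.2/10) = 1.515e+11.
L_eq = 10·log₁₀(1.515e+11/85) = 92.51 dB.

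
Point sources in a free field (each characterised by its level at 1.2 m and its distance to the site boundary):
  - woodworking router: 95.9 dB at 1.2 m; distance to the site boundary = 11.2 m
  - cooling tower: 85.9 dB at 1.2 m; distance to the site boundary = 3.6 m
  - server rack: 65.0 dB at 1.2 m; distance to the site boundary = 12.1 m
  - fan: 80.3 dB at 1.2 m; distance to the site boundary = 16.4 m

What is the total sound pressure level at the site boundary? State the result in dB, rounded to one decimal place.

Propagate each source to the receiver with L = L_ref − 20·log₁₀(r/r_ref), then add intensities.
woodworking router: 95.9 − 20·log₁₀(11.2/1.2) = 95.9 − 19.40 = 76.50 dB.
cooling tower: 85.9 − 20·log₁₀(3.6/1.2) = 85.9 − 9.54 = 76.36 dB.
server rack: 65.0 − 20·log₁₀(12.1/1.2) = 65.0 − 20.07 = 44.93 dB.
fan: 80.3 − 20·log₁₀(16.4/1.2) = 80.3 − 22.71 = 57.59 dB.
Σ 10^(L/10) = 8.849e+07 → L_total = 10·log₁₀(8.849e+07) = 79.47 dB.

79.5 dB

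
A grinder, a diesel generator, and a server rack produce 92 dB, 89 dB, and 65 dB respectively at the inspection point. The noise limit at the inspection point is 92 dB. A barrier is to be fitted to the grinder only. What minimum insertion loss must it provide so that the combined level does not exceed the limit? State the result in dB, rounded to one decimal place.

Fixed contribution from the other sources: Σ 10^(L/10) = 10^(89/10) + 10^(65/10) = 7.975e+08 (89.02 dB).
To meet 92 dB overall, the treated grinder may contribute at most 10^(92/10) − 7.975e+08 = 7.874e+08, i.e. 88.96 dB.
So the grinder must be reduced from 92 to 88.96 dB: IL = 3.04 dB.

3.0 dB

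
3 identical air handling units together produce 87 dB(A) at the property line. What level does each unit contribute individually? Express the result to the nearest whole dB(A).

For N identical incoherent sources L_total = L₁ + 10·log₁₀ N, so L₁ = 87 − 10·log₁₀(3) = 87 − 4.771.

82 dB(A)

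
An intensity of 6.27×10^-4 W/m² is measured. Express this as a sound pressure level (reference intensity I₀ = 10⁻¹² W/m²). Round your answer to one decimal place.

88.0 dB

L = 10·log₁₀(I/I₀) = 10·log₁₀(6.27×10^-4/10⁻¹²) = 10·log₁₀(6.27×10^8).
L = 10·(0.7973 + 8) = 87.97 dB.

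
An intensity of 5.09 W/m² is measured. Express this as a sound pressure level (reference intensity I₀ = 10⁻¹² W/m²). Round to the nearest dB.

I/I₀ = 5.09/10⁻¹² = 5.09×10^12, and L = 10·log₁₀(I/I₀).
L = 10·(0.7067 + 12) = 127.07 dB.

127 dB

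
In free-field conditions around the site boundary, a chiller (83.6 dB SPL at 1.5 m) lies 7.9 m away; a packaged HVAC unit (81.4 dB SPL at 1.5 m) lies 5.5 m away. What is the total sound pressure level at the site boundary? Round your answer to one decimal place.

First find each source's level at the receiver (point-source: −20·log₁₀(r/r_ref)), then combine on an intensity basis.
chiller: 83.6 − 20·log₁₀(7.9/1.5) = 83.6 − 14.43 = 69.17 dB SPL.
packaged HVAC unit: 81.4 − 20·log₁₀(5.5/1.5) = 81.4 − 11.29 = 70.11 dB SPL.
Σ 10^(L/10) = 1.853e+07 → L_total = 10·log₁₀(1.853e+07) = 72.68 dB SPL.

72.7 dB SPL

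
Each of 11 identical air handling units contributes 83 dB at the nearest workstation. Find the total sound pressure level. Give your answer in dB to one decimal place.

93.4 dB

N identical incoherent sources raise the level by 10·log₁₀ N.
L_total = 83 + 10·log₁₀(11) = 83 + 10.414 = 93.41 dB.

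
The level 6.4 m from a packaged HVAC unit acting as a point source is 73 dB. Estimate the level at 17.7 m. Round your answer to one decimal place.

Point-source attenuation: ΔL = 20·log₁₀(r₂/r₁) = 20·log₁₀(17.7/6.4) = 8.836 dB.
L₂ = 73 − 20·log₁₀(17.7/6.4) = 73 − 8.836 = 64.16 dB.

64.2 dB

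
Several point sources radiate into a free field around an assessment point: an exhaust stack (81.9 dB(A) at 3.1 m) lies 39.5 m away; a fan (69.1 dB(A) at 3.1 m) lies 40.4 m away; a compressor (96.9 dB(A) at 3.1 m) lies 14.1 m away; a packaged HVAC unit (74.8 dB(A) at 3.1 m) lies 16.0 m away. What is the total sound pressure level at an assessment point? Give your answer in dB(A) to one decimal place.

Apply inverse-square spreading to bring every level to the receiver, then sum 10^(L/10).
exhaust stack: 81.9 − 20·log₁₀(39.5/3.1) = 81.9 − 22.10 = 59.80 dB(A).
fan: 69.1 − 20·log₁₀(40.4/3.1) = 69.1 − 22.30 = 46.80 dB(A).
compressor: 96.9 − 20·log₁₀(14.1/3.1) = 96.9 − 13.16 = 83.74 dB(A).
packaged HVAC unit: 74.8 − 20·log₁₀(16.0/3.1) = 74.8 − 14.26 = 60.54 dB(A).
Σ 10^(L/10) = 2.389e+08 → L_total = 10·log₁₀(2.389e+08) = 83.78 dB(A).

83.8 dB(A)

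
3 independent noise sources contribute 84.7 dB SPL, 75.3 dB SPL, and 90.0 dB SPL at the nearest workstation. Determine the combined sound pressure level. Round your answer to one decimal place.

For uncorrelated sources the intensities add, so convert each level to linear form, sum, and take 10·log₁₀ of the total.
Σ 10^(L/10) = 10^(84.7/10) + 10^(75.3/10) + 10^(90.0/10) = 1.329e+09.
L_total = 10·log₁₀(1.329e+09) = 91.24 dB SPL.

91.2 dB SPL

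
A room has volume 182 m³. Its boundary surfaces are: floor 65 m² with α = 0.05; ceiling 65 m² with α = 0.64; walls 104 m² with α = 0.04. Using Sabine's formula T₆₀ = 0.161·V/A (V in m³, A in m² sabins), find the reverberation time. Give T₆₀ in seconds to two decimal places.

0.60 s

Total absorption A = 65·0.05 + 65·0.64 + 104·0.04 = 49.01 m² sabins.
T₆₀ = 0.161 × 182 / 49.01 = 0.598 s.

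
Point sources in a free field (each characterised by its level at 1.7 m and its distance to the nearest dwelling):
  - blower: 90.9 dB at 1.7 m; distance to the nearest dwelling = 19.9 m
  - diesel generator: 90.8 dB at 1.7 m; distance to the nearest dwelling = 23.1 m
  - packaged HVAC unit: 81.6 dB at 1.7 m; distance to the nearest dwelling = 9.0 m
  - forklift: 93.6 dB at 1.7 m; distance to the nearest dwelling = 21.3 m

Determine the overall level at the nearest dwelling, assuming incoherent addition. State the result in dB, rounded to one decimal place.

Propagate each source to the receiver with L = L_ref − 20·log₁₀(r/r_ref), then add intensities.
blower: 90.9 − 20·log₁₀(19.9/1.7) = 90.9 − 21.37 = 69.53 dB.
diesel generator: 90.8 − 20·log₁₀(23.1/1.7) = 90.8 − 22.66 = 68.14 dB.
packaged HVAC unit: 81.6 − 20·log₁₀(9.0/1.7) = 81.6 − 14.48 = 67.12 dB.
forklift: 93.6 − 20·log₁₀(21.3/1.7) = 93.6 − 21.96 = 71.64 dB.
Σ 10^(L/10) = 3.524e+07 → L_total = 10·log₁₀(3.524e+07) = 75.47 dB.

75.5 dB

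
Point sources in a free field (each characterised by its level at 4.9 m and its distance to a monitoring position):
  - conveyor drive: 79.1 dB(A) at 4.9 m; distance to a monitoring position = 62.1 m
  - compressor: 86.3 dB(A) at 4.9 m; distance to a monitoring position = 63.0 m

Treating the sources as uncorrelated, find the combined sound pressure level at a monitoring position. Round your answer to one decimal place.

Apply inverse-square spreading to bring every level to the receiver, then sum 10^(L/10).
conveyor drive: 79.1 − 20·log₁₀(62.1/4.9) = 79.1 − 22.06 = 57.04 dB(A).
compressor: 86.3 − 20·log₁₀(63.0/4.9) = 86.3 − 22.18 = 64.12 dB(A).
Σ 10^(L/10) = 3.087e+06 → L_total = 10·log₁₀(3.087e+06) = 64.89 dB(A).

64.9 dB(A)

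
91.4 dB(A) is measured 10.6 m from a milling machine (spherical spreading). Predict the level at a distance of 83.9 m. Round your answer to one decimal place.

Point-source attenuation: ΔL = 20·log₁₀(r₂/r₁) = 20·log₁₀(83.9/10.6) = 17.969 dB.
L₂ = 91.4 − 20·log₁₀(83.9/10.6) = 91.4 − 17.969 = 73.43 dB(A).

73.4 dB(A)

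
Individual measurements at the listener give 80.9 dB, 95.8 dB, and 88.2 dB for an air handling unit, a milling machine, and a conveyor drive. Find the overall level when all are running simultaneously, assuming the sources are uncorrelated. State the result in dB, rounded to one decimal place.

For uncorrelated sources the intensities add, so convert each level to linear form, sum, and take 10·log₁₀ of the total.
Σ 10^(L/10) = 10^(80.9/10) + 10^(95.8/10) + 10^(88.2/10) = 4.586e+09.
L_total = 10·log₁₀(4.586e+09) = 96.61 dB.

96.6 dB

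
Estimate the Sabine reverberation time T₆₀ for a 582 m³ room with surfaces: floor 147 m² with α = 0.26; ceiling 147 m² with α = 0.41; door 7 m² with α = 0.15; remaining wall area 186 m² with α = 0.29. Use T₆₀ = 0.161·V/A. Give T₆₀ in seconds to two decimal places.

A = Σ Sᵢαᵢ = 147·0.26 + 147·0.41 + 7·0.15 + 186·0.29 = 153.48 m².
T₆₀ = 0.161 × 582 / 153.48 = 0.611 s.

0.61 s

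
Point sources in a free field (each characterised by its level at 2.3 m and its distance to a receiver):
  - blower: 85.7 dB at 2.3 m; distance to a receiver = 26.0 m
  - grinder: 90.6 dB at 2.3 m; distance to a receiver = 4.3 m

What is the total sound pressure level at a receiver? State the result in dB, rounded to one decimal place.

85.2 dB

First find each source's level at the receiver (point-source: −20·log₁₀(r/r_ref)), then combine on an intensity basis.
blower: 85.7 − 20·log₁₀(26.0/2.3) = 85.7 − 21.06 = 64.64 dB.
grinder: 90.6 − 20·log₁₀(4.3/2.3) = 90.6 − 5.43 = 85.17 dB.
Σ 10^(L/10) = 3.314e+08 → L_total = 10·log₁₀(3.314e+08) = 85.20 dB.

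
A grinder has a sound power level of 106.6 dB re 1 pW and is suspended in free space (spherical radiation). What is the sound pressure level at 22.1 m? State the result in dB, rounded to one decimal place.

L_p = L_w − 10·log₁₀(4π·r²) with r = 22.1 m.
4π·r² = 6138 m², 10·log₁₀ of that is 37.880 dB.
L_p = 106.6 − 37.880 = 68.72 dB.

68.7 dB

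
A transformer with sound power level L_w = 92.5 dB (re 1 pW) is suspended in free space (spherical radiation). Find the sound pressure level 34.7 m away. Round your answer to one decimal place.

50.7 dB

Free-field spherical radiation: L_p = L_w − 10·log₁₀(4π·r²), r = 34.7 m.
4π·r² = 1.513e+04 m², 10·log₁₀ of that is 41.799 dB.
L_p = 92.5 − 41.799 = 50.70 dB.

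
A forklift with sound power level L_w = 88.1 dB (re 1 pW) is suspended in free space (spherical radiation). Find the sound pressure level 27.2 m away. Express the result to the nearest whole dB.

48 dB

Free-field spherical radiation: L_p = L_w − 10·log₁₀(4π·r²), r = 27.2 m.
4π·r² = 9297 m², 10·log₁₀ of that is 39.683 dB.
L_p = 88.1 − 39.683 = 48.42 dB.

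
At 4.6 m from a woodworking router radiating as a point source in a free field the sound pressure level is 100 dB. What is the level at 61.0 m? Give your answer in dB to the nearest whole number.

Spherical spreading from a point source gives a 20·log₁₀(r₂/r₁) drop.
L₂ = 100 − 20·log₁₀(61.0/4.6) = 100 − 22.451 = 77.55 dB.

78 dB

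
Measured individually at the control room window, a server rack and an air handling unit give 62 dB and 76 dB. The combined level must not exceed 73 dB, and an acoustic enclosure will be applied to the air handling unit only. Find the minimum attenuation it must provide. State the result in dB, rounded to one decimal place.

3.4 dB

Everything except the air handling unit sums to 10^(62/10) = 1.585e+06 in linear terms, 62.00 dB.
The limit corresponds to 10^(73/10) = 1.995e+07; subtracting the fixed part leaves 1.837e+07 for the air handling unit, i.e. 72.64 dB.
Required insertion loss = 76 − 72.64 = 3.36 dB.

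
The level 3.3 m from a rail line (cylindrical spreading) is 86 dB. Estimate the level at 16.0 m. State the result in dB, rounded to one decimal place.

79.1 dB

Cylindrical spreading from a line source gives a 10·log₁₀(r₂/r₁) drop.
L₂ = 86 − 10·log₁₀(16.0/3.3) = 86 − 6.856 = 79.14 dB.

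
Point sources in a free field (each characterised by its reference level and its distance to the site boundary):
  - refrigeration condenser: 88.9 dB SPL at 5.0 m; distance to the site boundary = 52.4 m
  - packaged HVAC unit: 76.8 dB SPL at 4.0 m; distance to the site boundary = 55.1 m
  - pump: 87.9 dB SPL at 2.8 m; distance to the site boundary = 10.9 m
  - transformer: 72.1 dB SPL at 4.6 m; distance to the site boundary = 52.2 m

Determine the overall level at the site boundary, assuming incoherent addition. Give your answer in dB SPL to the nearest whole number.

First find each source's level at the receiver (point-source: −20·log₁₀(r/r_ref)), then combine on an intensity basis.
refrigeration condenser: 88.9 − 20·log₁₀(52.4/5.0) = 88.9 − 20.41 = 68.49 dB SPL.
packaged HVAC unit: 76.8 − 20·log₁₀(55.1/4.0) = 76.8 − 22.78 = 54.02 dB SPL.
pump: 87.9 − 20·log₁₀(10.9/2.8) = 87.9 − 11.81 = 76.09 dB SPL.
transformer: 72.1 − 20·log₁₀(52.2/4.6) = 72.1 − 21.10 = 51.00 dB SPL.
Σ 10^(L/10) = 4.813e+07 → L_total = 10·log₁₀(4.813e+07) = 76.82 dB SPL.

77 dB SPL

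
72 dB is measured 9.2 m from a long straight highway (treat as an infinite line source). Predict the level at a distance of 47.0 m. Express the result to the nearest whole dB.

For a line source, L₂ = L₁ − 10·log₁₀(r₂/r₁).
L₂ = 72 − 10·log₁₀(47.0/9.2) = 72 − 7.083 = 64.92 dB.

65 dB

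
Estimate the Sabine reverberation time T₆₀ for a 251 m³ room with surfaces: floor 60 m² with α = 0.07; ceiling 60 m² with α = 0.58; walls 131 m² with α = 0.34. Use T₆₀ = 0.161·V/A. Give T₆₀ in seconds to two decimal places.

0.48 s

Summing Sᵢαᵢ: 60·0.07 + 60·0.58 + 131·0.34 = 83.54 m².
T₆₀ = 0.161·V/A = 0.161·251/83.54 = 0.484 s.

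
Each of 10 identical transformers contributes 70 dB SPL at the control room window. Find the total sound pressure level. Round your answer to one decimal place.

L_total = L₁ + 10·log₁₀ N for N identical incoherent sources.
L_total = 70 + 10·log₁₀(10) = 70 + 10.000 = 80.00 dB SPL.

80.0 dB SPL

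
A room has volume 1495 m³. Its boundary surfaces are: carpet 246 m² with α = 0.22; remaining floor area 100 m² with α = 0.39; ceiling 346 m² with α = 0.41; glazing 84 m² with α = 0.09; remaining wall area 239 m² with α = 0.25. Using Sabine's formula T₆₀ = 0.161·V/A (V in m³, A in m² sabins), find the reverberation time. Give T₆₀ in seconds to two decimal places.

A = Σ Sᵢαᵢ = 246·0.22 + 100·0.39 + 346·0.41 + 84·0.09 + 239·0.25 = 302.29 m².
T₆₀ = 0.161 × 1495 / 302.29 = 0.796 s.

0.80 s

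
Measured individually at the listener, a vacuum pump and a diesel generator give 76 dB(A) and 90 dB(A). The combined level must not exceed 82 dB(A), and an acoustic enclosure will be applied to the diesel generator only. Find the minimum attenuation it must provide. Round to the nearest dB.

9 dB

Everything except the diesel generator sums to 10^(76/10) = 3.981e+07 in linear terms, 76.00 dB(A).
The limit corresponds to 10^(82/10) = 1.585e+08; subtracting the fixed part leaves 1.187e+08 for the diesel generator, i.e. 80.74 dB(A).
Required insertion loss = 90 − 80.74 = 9.26 dB.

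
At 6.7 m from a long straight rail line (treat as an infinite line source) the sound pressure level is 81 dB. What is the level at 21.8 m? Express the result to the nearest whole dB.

76 dB

Cylindrical spreading from a line source gives a 10·log₁₀(r₂/r₁) drop.
L₂ = 81 − 10·log₁₀(21.8/6.7) = 81 − 5.124 = 75.88 dB.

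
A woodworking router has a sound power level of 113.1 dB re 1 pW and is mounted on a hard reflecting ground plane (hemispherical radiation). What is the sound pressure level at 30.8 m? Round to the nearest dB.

75 dB

L_p = L_w − 10·log₁₀(2π·r²) with r = 30.8 m.
2π·r² = 5960 m², 10·log₁₀ of that is 37.753 dB.
L_p = 113.1 − 37.753 = 75.35 dB.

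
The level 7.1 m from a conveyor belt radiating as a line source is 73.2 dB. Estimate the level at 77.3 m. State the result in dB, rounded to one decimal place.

62.8 dB

Line-source attenuation: ΔL = 10·log₁₀(r₂/r₁) = 10·log₁₀(77.3/7.1) = 10.369 dB.
L₂ = 73.2 − 10·log₁₀(77.3/7.1) = 73.2 − 10.369 = 62.83 dB.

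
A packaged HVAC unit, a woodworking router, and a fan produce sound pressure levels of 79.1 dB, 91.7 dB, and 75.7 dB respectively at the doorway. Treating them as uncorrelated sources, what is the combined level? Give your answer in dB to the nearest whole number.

For uncorrelated sources the intensities add, so convert each level to linear form, sum, and take 10·log₁₀ of the total.
Σ 10^(L/10) = 10^(79.1/10) + 10^(91.7/10) + 10^(75.7/10) = 1.598e+09.
L_total = 10·log₁₀(1.598e+09) = 92.03 dB.

92 dB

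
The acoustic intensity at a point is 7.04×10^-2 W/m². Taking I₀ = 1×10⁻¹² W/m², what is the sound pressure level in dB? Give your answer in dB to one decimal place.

108.5 dB

Dividing by I₀ shifts the exponent by 12: I/I₀ = 7.04×10^10.
L = 10·(0.8476 + 10) = 108.48 dB.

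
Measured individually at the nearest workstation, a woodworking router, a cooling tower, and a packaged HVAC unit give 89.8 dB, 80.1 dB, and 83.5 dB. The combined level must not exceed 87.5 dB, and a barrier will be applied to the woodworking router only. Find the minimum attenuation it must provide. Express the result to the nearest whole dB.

6 dB

Everything except the woodworking router sums to 10^(80.1/10) + 10^(83.5/10) = 3.262e+08 in linear terms, 85.13 dB.
To meet 87.5 dB overall, the treated woodworking router may contribute at most 10^(87.5/10) − 3.262e+08 = 2.361e+08, i.e. 83.73 dB.
So the woodworking router must be reduced from 89.8 to 83.73 dB: IL = 6.07 dB.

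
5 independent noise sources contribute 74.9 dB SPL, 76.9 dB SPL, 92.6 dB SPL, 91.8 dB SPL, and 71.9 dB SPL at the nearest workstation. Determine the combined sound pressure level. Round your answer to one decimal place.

For uncorrelated sources the intensities add, so convert each level to linear form, sum, and take 10·log₁₀ of the total.
Σ 10^(L/10) = 10^(74.9/10) + 10^(76.9/10) + 10^(92.6/10) + 10^(91.8/10) + 10^(71.9/10) = 3.429e+09.
L_total = 10·log₁₀(3.429e+09) = 95.35 dB SPL.

95.4 dB SPL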